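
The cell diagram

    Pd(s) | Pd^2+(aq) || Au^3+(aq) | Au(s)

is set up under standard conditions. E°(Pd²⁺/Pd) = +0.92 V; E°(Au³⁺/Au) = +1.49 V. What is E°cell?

+0.57 V

By convention the left-hand electrode in cell notation is the anode (oxidation) and the right-hand electrode is the cathode (reduction).
E°cell = E°(right) − E°(left) = +1.49 − (+0.92) = +0.57 V.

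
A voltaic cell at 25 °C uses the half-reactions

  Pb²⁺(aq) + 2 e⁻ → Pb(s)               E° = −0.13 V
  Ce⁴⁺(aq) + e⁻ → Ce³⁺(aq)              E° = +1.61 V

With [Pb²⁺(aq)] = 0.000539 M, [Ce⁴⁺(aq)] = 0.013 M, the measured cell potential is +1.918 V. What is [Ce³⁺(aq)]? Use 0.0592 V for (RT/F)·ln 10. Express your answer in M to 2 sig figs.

With Ce⁴⁺/Ce³⁺ at the cathode and Pb²⁺/Pb at the anode, E°cell = +1.61 − (−0.13) = +1.74 V (n = 2).
From the Nernst equation, log Q = n(E° − E)/0.0592 = 2·(+1.74 − (+1.918))/0.0592 = −6.014.
Balancing electrons gives 2 Ce⁴⁺(aq) + Pb(s) → 2 Ce³⁺(aq) + Pb²⁺(aq); thus Q = ([Ce³⁺(aq)]^2·[Pb²⁺(aq)]) / [Ce⁴⁺(aq)]^2.
Isolating [Ce³⁺(aq)] in Q = 10^{−6.014} yields log [Ce³⁺(aq)] = −3.259, i.e. 0.00055 M.

0.00055 M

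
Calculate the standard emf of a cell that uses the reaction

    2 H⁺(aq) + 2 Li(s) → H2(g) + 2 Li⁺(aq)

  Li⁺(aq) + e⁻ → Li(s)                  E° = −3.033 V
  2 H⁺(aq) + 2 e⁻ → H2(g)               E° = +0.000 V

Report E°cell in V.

In the reaction as written, H⁺(aq) is reduced (cathode) and Li⁺(aq) is produced by oxidation at the anode.
E°cell = E°(cathode) − E°(anode) = +0.000 − (−3.033) = +3.033 V.

+3.033 V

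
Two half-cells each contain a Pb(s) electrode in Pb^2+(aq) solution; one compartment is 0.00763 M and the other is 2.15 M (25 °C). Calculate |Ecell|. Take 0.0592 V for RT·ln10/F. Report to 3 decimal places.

0.073 V

For a concentration cell E°cell = 0, since both electrodes use the same couple.
The compartment with the higher Pb^2+(aq) concentration (2.15 M) acts as the cathode; ions are reduced there and produced at the dilute (0.00763 M) anode.
With n = 2, Ecell = −(0.0592/2)·log([dilute]/[conc]) = −(0.0592/2)·log(0.00763/2.15) = +0.073 V.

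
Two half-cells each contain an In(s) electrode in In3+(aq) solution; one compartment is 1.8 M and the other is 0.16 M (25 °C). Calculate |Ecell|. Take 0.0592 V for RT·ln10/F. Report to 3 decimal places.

For a concentration cell E°cell = 0, since both electrodes use the same couple.
The compartment with the higher In3+(aq) concentration (1.8 M) acts as the cathode; ions are reduced there and produced at the dilute (0.16 M) anode.
With n = 3, Ecell = −(0.0592/3)·log([dilute]/[conc]) = −(0.0592/3)·log(0.16/1.8) = +0.021 V.

0.021 V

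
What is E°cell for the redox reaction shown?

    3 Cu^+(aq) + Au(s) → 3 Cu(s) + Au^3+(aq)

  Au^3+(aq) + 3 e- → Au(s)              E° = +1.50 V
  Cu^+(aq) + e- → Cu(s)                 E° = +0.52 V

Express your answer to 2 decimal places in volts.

−0.98 V

Cu^+(aq) gains electrons, so the Cu⁺/Cu couple is the cathode; the Au³⁺/Au couple is the anode.
E°cell = E°(cathode) − E°(anode) = +0.52 − (+1.50) = −0.98 V.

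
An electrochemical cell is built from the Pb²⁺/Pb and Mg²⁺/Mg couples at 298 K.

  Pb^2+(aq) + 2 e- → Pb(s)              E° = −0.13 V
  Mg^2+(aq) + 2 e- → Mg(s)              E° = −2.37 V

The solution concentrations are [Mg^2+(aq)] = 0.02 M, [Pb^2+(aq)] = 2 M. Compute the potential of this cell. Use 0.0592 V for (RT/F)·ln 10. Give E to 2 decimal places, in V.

The Pb²⁺/Pb couple has the more positive E°, so it is the cathode; Mg²⁺/Mg is the anode.
E°cell = −0.13 − (−2.37) = +2.24 V, with n = 2 electrons transferred.
Balancing gives Pb^2+(aq) + Mg(s) → Pb(s) + Mg^2+(aq); hence Q = [Mg^2+(aq)] / [Pb^2+(aq)] = 0.01 (log Q = −2.000).
E = E° − (0.0592/n)·log Q = +2.24 − (0.0592/2)(−2.000) = +2.30 V.

+2.30 V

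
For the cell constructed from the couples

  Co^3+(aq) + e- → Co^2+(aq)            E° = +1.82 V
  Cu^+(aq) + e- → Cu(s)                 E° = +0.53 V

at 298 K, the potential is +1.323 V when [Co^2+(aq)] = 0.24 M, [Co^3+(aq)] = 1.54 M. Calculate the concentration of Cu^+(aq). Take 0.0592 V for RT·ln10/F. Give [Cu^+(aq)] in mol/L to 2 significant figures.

With Co³⁺/Co²⁺ at the cathode and Cu⁺/Cu at the anode, E°cell = +1.82 − (+0.53) = +1.29 V (n = 1).
Rearranging E = E° − (0.0592/n)·log Q gives log Q = 1(+1.29 − (+1.323))/0.0592 = −0.557.
Balancing electrons gives Co^3+(aq) + Cu(s) → Co^2+(aq) + Cu^+(aq); thus Q = ([Co^2+(aq)]·[Cu^+(aq)]) / [Co^3+(aq)].
Isolating [Cu^+(aq)] in Q = 10^{−0.557} yields log [Cu^+(aq)] = 0.250, i.e. 1.8 M.

1.8 M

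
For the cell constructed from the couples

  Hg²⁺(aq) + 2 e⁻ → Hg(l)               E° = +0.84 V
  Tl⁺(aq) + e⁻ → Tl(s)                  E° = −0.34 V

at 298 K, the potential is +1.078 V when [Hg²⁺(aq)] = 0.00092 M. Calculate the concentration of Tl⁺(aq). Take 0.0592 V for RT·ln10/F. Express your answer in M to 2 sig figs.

The Hg²⁺/Hg couple has the larger reduction potential, so it is the cathode: E°cell = +0.84 − (−0.34) = +1.18 V and n = 2.
From the Nernst equation, log Q = n(E° − E)/0.0592 = 2·(+1.18 − (+1.078))/0.0592 = 3.446.
For Hg²⁺(aq) + 2 Tl(s) → Hg(l) + 2 Tl⁺(aq), the reaction quotient is Q = [Tl⁺(aq)]^2 / [Hg²⁺(aq)].
Isolating [Tl⁺(aq)] in Q = 10^{3.446} yields log [Tl⁺(aq)] = 0.205, i.e. 1.6 M.

1.6 M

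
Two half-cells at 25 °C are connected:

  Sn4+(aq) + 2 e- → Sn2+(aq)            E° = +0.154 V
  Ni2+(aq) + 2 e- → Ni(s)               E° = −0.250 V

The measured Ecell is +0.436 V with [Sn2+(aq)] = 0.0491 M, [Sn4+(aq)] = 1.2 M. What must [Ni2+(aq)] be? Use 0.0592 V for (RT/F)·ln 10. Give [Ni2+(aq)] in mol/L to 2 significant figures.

2.0 M

The Sn⁴⁺/Sn²⁺ couple has the larger reduction potential, so it is the cathode: E°cell = +0.154 − (−0.250) = +0.404 V and n = 2.
Rearranging E = E° − (0.0592/n)·log Q gives log Q = 2(+0.404 − (+0.436))/0.0592 = −1.081.
For Sn4+(aq) + Ni(s) → Sn2+(aq) + Ni2+(aq), the reaction quotient is Q = ([Sn2+(aq)]·[Ni2+(aq)]) / [Sn4+(aq)].
Substituting the known concentrations and solving, log [Ni2+(aq)] = 0.307 and [Ni2+(aq)] = 2.0 M.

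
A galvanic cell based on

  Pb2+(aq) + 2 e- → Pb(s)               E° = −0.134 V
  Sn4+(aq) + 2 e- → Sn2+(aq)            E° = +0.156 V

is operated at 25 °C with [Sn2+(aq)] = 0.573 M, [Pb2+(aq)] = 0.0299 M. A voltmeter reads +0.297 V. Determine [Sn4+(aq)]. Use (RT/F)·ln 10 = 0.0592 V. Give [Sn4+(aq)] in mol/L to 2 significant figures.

Sn⁴⁺/Sn²⁺ is the cathode (higher E°); E°cell = +0.156 − (−0.134) = +0.290 V with n = 2.
Rearranging E = E° − (0.0592/n)·log Q gives log Q = 2(+0.290 − (+0.297))/0.0592 = −0.236.
The balanced reaction is Sn4+(aq) + Pb(s) → Sn2+(aq) + Pb2+(aq), so Q = ([Sn2+(aq)]·[Pb2+(aq)]) / [Sn4+(aq)].
Solving for the unknown gives log [Sn4+(aq)] = −1.530, so [Sn4+(aq)] ≈ 0.030 M.

0.030 M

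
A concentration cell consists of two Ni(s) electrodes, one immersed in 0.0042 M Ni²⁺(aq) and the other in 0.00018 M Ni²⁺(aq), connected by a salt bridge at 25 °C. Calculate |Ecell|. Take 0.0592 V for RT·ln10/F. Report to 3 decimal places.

0.040 V

For a concentration cell E°cell = 0, since both electrodes use the same couple.
The compartment with the higher Ni²⁺(aq) concentration (0.0042 M) acts as the cathode; ions are reduced there and produced at the dilute (0.00018 M) anode.
With n = 2, Ecell = −(0.0592/2)·log([dilute]/[conc]) = −(0.0592/2)·log(0.00018/0.0042) = +0.040 V.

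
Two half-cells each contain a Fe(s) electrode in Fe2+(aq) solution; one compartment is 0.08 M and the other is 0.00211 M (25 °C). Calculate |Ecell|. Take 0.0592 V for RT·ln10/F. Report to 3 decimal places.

0.047 V

For a concentration cell E°cell = 0, since both electrodes use the same couple.
The compartment with the higher Fe2+(aq) concentration (0.08 M) acts as the cathode; ions are reduced there and produced at the dilute (0.00211 M) anode.
With n = 2, Ecell = −(0.0592/2)·log([dilute]/[conc]) = −(0.0592/2)·log(0.00211/0.08) = +0.047 V.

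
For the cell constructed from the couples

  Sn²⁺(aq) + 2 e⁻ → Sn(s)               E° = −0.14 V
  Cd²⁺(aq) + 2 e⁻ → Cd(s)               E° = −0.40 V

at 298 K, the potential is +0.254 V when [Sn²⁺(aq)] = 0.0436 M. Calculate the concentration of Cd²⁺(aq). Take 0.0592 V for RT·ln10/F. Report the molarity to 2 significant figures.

The Sn²⁺/Sn couple has the larger reduction potential, so it is the cathode: E°cell = −0.14 − (−0.40) = +0.26 V and n = 2.
Since E = E° − (0.0592/n)·log Q, log Q = n(E° − E)/0.0592 = 0.203.
Balancing electrons gives Sn²⁺(aq) + Cd(s) → Sn(s) + Cd²⁺(aq); thus Q = [Cd²⁺(aq)] / [Sn²⁺(aq)].
Isolating [Cd²⁺(aq)] in Q = 10^{0.203} yields log [Cd²⁺(aq)] = −1.158, i.e. 0.070 M.

0.070 M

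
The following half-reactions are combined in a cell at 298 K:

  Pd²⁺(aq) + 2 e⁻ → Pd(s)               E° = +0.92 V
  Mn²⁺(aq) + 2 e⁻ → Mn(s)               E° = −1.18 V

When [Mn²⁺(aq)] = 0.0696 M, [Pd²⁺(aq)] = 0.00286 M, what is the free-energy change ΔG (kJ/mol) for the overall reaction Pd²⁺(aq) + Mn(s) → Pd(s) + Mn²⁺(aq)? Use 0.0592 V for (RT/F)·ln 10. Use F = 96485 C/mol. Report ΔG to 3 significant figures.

E°cell = +0.92 − (−1.18) = +2.10 V; the balanced reaction transfers n = 2 electrons.
Here Q = [Mn²⁺(aq)] / [Pd²⁺(aq)] = 24.3 (log Q = 1.386), giving E = +2.10 − (0.0592/2)·(1.386) = +2.0590 V.
ΔG = −nFE = −(2)(96485)(+2.0590) J/mol = −397 kJ/mol.

−397 kJ/mol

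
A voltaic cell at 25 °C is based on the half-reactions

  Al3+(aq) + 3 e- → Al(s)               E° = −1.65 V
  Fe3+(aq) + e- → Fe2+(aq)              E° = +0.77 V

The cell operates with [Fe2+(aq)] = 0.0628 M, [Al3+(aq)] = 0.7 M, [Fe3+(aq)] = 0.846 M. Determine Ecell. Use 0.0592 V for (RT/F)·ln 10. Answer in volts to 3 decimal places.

+2.490 V

Since E°(Fe³⁺/Fe²⁺) > E°(Al³⁺/Al), Fe³⁺/Fe²⁺ serves as the cathode.
The standard potential is +0.77 − (−1.65) = +2.42 V and the balanced reaction transfers n = 3 electrons.
The balanced reaction is 3 Fe3+(aq) + Al(s) → 3 Fe2+(aq) + Al3+(aq), so Q = ([Fe2+(aq)]^3·[Al3+(aq)]) / [Fe3+(aq)]^3 = 0.000286 and log Q = −3.543.
Applying E = E° − (RT ln10/nF)·log Q gives +2.42 − (0.0592/3)(−3.543) = +2.490 V.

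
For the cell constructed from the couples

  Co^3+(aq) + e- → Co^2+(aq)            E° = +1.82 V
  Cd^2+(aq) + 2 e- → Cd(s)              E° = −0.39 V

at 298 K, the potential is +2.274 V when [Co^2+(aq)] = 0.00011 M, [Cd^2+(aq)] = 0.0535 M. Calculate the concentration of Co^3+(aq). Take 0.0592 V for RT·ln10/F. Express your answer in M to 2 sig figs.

The Co³⁺/Co²⁺ couple has the larger reduction potential, so it is the cathode: E°cell = +1.82 − (−0.39) = +2.21 V and n = 2.
Rearranging E = E° − (0.0592/n)·log Q gives log Q = 2(+2.21 − (+2.274))/0.0592 = −2.162.
Balancing electrons gives 2 Co^3+(aq) + Cd(s) → 2 Co^2+(aq) + Cd^2+(aq); thus Q = ([Co^2+(aq)]^2·[Cd^2+(aq)]) / [Co^3+(aq)]^2.
Solving for the unknown gives log [Co^3+(aq)] = −3.513, so [Co^3+(aq)] ≈ 0.00031 M.

0.00031 M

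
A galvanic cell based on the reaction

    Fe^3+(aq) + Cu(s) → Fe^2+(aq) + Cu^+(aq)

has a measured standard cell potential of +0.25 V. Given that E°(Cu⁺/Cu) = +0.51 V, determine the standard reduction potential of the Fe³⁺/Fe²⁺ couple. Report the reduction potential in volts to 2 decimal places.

In the reaction as written the Fe³⁺/Fe²⁺ couple is reduced (cathode) and Cu⁺/Cu is oxidized (anode), so E°cell = E°(Fe³⁺/Fe²⁺) − E°(Cu⁺/Cu).
E°(Fe³⁺/Fe²⁺) = E°cell + E°(anode) = +0.25 + (+0.51) = +0.76 V.

+0.76 V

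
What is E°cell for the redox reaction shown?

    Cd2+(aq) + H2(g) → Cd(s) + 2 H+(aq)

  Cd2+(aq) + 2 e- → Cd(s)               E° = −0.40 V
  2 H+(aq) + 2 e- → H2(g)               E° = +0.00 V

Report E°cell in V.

−0.40 V

Cd2+(aq) gains electrons, so the Cd²⁺/Cd couple is the cathode; the 2H⁺/H₂ couple is the anode.
E°cell = E°(cathode) − E°(anode) = −0.40 − (+0.00) = −0.40 V.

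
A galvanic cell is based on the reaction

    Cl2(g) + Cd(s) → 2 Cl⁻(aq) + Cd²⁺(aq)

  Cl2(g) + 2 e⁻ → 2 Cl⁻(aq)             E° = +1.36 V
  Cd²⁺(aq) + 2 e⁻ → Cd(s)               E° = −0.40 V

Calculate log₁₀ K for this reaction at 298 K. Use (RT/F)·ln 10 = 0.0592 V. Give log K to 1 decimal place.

The Cl₂/Cl⁻ couple is reduced (cathode); E°cell = +1.36 − (−0.40) = +1.76 V with n = 2.
At equilibrium E = 0, so log K = nE°cell / 0.0592 = (2)(+1.76) / 0.0592 = 59.5.

log K = 59.5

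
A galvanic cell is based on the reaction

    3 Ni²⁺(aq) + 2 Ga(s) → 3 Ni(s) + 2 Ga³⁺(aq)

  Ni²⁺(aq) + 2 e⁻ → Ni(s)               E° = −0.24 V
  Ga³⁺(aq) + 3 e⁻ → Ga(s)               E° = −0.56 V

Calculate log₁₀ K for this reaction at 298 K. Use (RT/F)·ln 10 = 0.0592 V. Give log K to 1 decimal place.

log K = 32.4

The Ni²⁺/Ni couple is reduced (cathode); E°cell = −0.24 − (−0.56) = +0.32 V with n = 6.
At equilibrium E = 0, so log K = nE°cell / 0.0592 = (6)(+0.32) / 0.0592 = 32.4.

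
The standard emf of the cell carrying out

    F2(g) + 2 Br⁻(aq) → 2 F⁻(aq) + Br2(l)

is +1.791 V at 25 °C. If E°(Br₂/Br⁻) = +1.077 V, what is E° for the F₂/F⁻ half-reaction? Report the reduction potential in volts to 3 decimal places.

+2.868 V

In the reaction as written the F₂/F⁻ couple is reduced (cathode) and Br₂/Br⁻ is oxidized (anode), so E°cell = E°(F₂/F⁻) − E°(Br₂/Br⁻).
E°(F₂/F⁻) = E°cell + E°(anode) = +1.791 + (+1.077) = +2.868 V.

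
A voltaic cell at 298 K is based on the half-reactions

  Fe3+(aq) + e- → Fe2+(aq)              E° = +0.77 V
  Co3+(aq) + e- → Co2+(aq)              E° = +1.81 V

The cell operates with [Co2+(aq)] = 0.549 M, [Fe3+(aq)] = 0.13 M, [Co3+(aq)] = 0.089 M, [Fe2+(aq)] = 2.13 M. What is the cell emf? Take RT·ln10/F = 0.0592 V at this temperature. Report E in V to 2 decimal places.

+1.07 V

Since E°(Co³⁺/Co²⁺) > E°(Fe³⁺/Fe²⁺), Co³⁺/Co²⁺ serves as the cathode.
E°cell = E°cat − E°an = +1.81 − (+0.77) = +1.04 V; n = 1.
For the overall reaction Co3+(aq) + Fe2+(aq) → Co2+(aq) + Fe3+(aq), Q = ([Co2+(aq)]·[Fe3+(aq)]) / ([Co3+(aq)]·[Fe2+(aq)]) = 0.376, giving log Q = −0.424.
Applying E = E° − (RT ln10/nF)·log Q gives +1.04 − (0.0592/1)(−0.424) = +1.07 V.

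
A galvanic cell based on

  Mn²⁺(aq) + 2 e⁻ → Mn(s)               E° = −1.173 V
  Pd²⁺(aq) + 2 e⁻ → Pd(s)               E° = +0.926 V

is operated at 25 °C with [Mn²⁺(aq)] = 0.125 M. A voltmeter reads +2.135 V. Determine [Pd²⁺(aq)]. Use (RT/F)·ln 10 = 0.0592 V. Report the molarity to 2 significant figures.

Pd²⁺/Pd is the cathode (higher E°); E°cell = +0.926 − (−1.173) = +2.099 V with n = 2.
Rearranging E = E° − (0.0592/n)·log Q gives log Q = 2(+2.099 − (+2.135))/0.0592 = −1.216.
For Pd²⁺(aq) + Mn(s) → Pd(s) + Mn²⁺(aq), the reaction quotient is Q = [Mn²⁺(aq)] / [Pd²⁺(aq)].
Substituting the known concentrations and solving, log [Pd²⁺(aq)] = 0.313 and [Pd²⁺(aq)] = 2.1 M.

2.1 M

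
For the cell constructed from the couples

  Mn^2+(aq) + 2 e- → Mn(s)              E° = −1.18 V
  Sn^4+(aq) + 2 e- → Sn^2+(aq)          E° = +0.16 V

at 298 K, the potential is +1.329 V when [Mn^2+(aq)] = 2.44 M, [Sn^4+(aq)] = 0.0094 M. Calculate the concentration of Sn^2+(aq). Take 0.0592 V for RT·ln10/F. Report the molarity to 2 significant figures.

0.0091 M

The Sn⁴⁺/Sn²⁺ couple has the larger reduction potential, so it is the cathode: E°cell = +0.16 − (−1.18) = +1.34 V and n = 2.
Since E = E° − (0.0592/n)·log Q, log Q = n(E° − E)/0.0592 = 0.372.
Balancing electrons gives Sn^4+(aq) + Mn(s) → Sn^2+(aq) + Mn^2+(aq); thus Q = ([Sn^2+(aq)]·[Mn^2+(aq)]) / [Sn^4+(aq)].
Isolating [Sn^2+(aq)] in Q = 10^{0.372} yields log [Sn^2+(aq)] = −2.042, i.e. 0.0091 M.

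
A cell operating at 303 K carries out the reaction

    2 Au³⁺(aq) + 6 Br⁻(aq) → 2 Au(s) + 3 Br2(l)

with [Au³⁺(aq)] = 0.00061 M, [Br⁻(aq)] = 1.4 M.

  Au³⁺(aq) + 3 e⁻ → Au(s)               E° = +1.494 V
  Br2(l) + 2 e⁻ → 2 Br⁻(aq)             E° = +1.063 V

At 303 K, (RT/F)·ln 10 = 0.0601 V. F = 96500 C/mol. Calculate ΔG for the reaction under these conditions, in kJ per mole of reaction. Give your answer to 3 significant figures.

−217 kJ/mol

The standard cell potential is +1.494 − (+1.063) = +0.431 V, with n = 6 electrons in the balanced equation.
Here Q = 1 / ([Au³⁺(aq)]^2·[Br⁻(aq)]^6) = 3.57×10^5 (log Q = 5.553), giving E = +0.431 − (0.0601/6)·(5.553) = +0.3754 V.
Finally ΔG = −nFE = −(6)(96500 C/mol)(+0.3754 V) = −217 kJ/mol.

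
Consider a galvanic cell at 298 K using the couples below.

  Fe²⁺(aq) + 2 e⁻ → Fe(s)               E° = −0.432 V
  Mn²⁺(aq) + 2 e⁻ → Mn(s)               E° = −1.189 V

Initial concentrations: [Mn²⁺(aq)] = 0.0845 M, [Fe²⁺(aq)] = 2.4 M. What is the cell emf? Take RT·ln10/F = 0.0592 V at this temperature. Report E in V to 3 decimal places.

+0.800 V

The Fe²⁺/Fe couple has the more positive E°, so it is the cathode; Mn²⁺/Mn is the anode.
E°cell = E°cat − E°an = −0.432 − (−1.189) = +0.757 V; n = 2.
Balancing gives Fe²⁺(aq) + Mn(s) → Fe(s) + Mn²⁺(aq); hence Q = [Mn²⁺(aq)] / [Fe²⁺(aq)] = 0.0352 (log Q = −1.453).
By the Nernst equation, E = +0.757 − (0.0592/2)·(−1.453) = +0.800 V.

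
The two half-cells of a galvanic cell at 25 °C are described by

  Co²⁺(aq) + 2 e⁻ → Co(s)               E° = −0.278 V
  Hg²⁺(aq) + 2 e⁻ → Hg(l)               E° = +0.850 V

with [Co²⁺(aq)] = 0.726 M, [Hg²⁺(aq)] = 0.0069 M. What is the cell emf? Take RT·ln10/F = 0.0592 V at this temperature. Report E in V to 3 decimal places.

Since E°(Hg²⁺/Hg) > E°(Co²⁺/Co), Hg²⁺/Hg serves as the cathode.
E°cell = +0.850 − (−0.278) = +1.128 V, with n = 2 electrons transferred.
Balancing gives Hg²⁺(aq) + Co(s) → Hg(l) + Co²⁺(aq); hence Q = [Co²⁺(aq)] / [Hg²⁺(aq)] = 105 (log Q = 2.022).
E = E° − (0.0592/n)·log Q = +1.128 − (0.0592/2)(2.022) = +1.068 V.

+1.068 V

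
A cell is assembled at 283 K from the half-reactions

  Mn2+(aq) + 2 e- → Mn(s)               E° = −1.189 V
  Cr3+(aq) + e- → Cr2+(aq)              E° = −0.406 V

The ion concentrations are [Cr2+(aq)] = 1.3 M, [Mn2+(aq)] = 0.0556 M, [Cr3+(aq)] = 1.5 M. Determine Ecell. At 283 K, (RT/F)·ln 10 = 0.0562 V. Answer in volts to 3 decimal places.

The Cr³⁺/Cr²⁺ couple has the more positive E°, so it is the cathode; Mn²⁺/Mn is the anode.
E°cell = −0.406 − (−1.189) = +0.783 V, with n = 2 electrons transferred.
For the overall reaction 2 Cr3+(aq) + Mn(s) → 2 Cr2+(aq) + Mn2+(aq), Q = ([Cr2+(aq)]^2·[Mn2+(aq)]) / [Cr3+(aq)]^2 = 0.0418, giving log Q = −1.379.
E = E° − (0.0562/n)·log Q = +0.783 − (0.0562/2)(−1.379) = +0.822 V.

+0.822 V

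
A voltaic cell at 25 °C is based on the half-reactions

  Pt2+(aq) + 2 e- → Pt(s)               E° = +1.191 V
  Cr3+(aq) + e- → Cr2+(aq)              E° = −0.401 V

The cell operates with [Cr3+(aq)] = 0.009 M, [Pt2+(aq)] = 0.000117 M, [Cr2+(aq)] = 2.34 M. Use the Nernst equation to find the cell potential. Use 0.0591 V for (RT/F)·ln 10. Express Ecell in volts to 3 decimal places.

The Pt²⁺/Pt couple has the more positive E°, so it is the cathode; Cr³⁺/Cr²⁺ is the anode.
The standard potential is +1.191 − (−0.401) = +1.592 V and the balanced reaction transfers n = 2 electrons.
Balancing gives Pt2+(aq) + 2 Cr2+(aq) → Pt(s) + 2 Cr3+(aq); hence Q = [Cr3+(aq)]^2 / ([Pt2+(aq)]·[Cr2+(aq)]^2) = 0.126 (log Q = −0.898).
Applying E = E° − (RT ln10/nF)·log Q gives +1.592 − (0.0591/2)(−0.898) = +1.619 V.

+1.619 V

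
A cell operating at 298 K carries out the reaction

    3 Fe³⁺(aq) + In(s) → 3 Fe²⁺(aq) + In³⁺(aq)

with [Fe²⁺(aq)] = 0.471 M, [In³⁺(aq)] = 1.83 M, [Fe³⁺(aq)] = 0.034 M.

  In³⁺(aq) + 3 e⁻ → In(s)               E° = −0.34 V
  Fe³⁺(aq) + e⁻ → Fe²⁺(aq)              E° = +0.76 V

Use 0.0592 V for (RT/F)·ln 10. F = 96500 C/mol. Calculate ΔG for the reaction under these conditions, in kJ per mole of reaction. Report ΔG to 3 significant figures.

E°cell = +0.76 − (−0.34) = +1.10 V; the balanced reaction transfers n = 3 electrons.
The reaction quotient is ([Fe²⁺(aq)]^3·[In³⁺(aq)]) / [Fe³⁺(aq)]^3 = 4.86×10^3; by Nernst, E = +1.10 − (0.0592/3)(3.687) = +1.0272 V.
Then ΔG = −nFE = −3 × 96500 × +1.0272 J/mol = −297 kJ/mol.

−297 kJ/mol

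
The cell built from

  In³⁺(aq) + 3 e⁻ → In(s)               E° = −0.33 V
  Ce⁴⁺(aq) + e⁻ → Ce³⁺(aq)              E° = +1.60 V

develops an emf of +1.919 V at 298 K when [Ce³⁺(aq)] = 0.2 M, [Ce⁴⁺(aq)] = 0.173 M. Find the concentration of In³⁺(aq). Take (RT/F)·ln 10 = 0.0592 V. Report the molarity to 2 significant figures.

With Ce⁴⁺/Ce³⁺ at the cathode and In³⁺/In at the anode, E°cell = +1.60 − (−0.33) = +1.93 V (n = 3).
Rearranging E = E° − (0.0592/n)·log Q gives log Q = 3(+1.93 − (+1.919))/0.0592 = 0.557.
For 3 Ce⁴⁺(aq) + In(s) → 3 Ce³⁺(aq) + In³⁺(aq), the reaction quotient is Q = ([Ce³⁺(aq)]^3·[In³⁺(aq)]) / [Ce⁴⁺(aq)]^3.
Substituting the known concentrations and solving, log [In³⁺(aq)] = 0.368 and [In³⁺(aq)] = 2.3 M.

2.3 M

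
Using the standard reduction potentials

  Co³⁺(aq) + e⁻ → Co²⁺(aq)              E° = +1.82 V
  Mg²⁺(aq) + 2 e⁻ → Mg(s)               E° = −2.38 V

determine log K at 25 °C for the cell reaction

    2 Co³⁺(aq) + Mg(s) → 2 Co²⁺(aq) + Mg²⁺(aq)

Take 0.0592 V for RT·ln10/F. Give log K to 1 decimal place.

The Co³⁺/Co²⁺ couple is reduced (cathode); E°cell = +1.82 − (−2.38) = +4.20 V with n = 2.
At equilibrium E = 0, so log K = nE°cell / 0.0592 = (2)(+4.20) / 0.0592 = 141.9.

log K = 141.9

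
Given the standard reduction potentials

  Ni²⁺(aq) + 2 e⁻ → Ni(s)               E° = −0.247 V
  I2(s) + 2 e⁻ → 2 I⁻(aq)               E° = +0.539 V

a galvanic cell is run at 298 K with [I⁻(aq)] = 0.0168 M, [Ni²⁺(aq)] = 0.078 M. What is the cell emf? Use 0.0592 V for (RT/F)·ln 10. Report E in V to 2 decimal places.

+0.92 V

The I₂/I⁻ couple has the more positive E°, so it is the cathode; Ni²⁺/Ni is the anode.
E°cell = +0.539 − (−0.247) = +0.786 V, with n = 2 electrons transferred.
Balancing gives I2(s) + Ni(s) → 2 I⁻(aq) + Ni²⁺(aq); hence Q = [I⁻(aq)]^2·[Ni²⁺(aq)] = 2.2×10^−5 (log Q = −4.657).
Applying E = E° − (RT ln10/nF)·log Q gives +0.786 − (0.0592/2)(−4.657) = +0.92 V.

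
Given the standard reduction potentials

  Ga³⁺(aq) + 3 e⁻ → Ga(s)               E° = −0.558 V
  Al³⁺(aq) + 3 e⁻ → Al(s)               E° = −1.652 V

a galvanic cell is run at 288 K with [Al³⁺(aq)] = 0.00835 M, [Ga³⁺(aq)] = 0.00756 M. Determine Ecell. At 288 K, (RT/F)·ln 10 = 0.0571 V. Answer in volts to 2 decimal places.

Since E°(Ga³⁺/Ga) > E°(Al³⁺/Al), Ga³⁺/Ga serves as the cathode.
The standard potential is −0.558 − (−1.652) = +1.094 V and the balanced reaction transfers n = 3 electrons.
For the overall reaction Ga³⁺(aq) + Al(s) → Ga(s) + Al³⁺(aq), Q = [Al³⁺(aq)] / [Ga³⁺(aq)] = 1.1, giving log Q = 0.043.
E = E° − (0.0571/n)·log Q = +1.094 − (0.0571/3)(0.043) = +1.09 V.

+1.09 V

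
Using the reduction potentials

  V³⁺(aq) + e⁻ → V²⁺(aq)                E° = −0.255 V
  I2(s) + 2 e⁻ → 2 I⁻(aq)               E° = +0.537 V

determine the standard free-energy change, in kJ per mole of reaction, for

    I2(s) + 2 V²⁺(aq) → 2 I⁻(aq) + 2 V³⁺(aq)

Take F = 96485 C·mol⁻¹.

In the reaction as written I2(s) is reduced, so the I₂/I⁻ couple is the cathode and V³⁺/V²⁺ is the anode.
E°cell = +0.537 − (−0.255) = +0.792 V; balancing electrons gives n = 2.
ΔG° = −nFE°cell = −(2)(96485)(+0.792) J/mol = −153 kJ/mol.

−153 kJ/mol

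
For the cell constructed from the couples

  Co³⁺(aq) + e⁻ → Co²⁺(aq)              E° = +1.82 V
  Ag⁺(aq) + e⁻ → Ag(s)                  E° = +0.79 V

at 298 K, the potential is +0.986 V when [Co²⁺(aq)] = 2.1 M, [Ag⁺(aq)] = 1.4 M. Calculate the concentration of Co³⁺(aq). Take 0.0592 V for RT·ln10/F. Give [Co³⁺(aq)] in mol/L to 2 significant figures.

0.53 M

Co³⁺/Co²⁺ is the cathode (higher E°); E°cell = +1.82 − (+0.79) = +1.03 V with n = 1.
From the Nernst equation, log Q = n(E° − E)/0.0592 = 1·(+1.03 − (+0.986))/0.0592 = 0.743.
Balancing electrons gives Co³⁺(aq) + Ag(s) → Co²⁺(aq) + Ag⁺(aq); thus Q = ([Co²⁺(aq)]·[Ag⁺(aq)]) / [Co³⁺(aq)].
Solving for the unknown gives log [Co³⁺(aq)] = −0.275, so [Co³⁺(aq)] ≈ 0.53 M.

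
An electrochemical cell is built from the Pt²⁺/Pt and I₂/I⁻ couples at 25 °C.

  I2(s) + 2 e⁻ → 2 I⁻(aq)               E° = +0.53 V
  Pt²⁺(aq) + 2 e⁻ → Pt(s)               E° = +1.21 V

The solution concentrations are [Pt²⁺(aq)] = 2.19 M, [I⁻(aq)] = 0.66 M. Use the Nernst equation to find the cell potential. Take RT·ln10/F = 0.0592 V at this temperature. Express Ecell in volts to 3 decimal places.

Pt²⁺/Pt is reduced (cathode, E° = +1.21 V) and I₂/I⁻ is oxidized (anode).
E°cell = +1.21 − (+0.53) = +0.68 V, with n = 2 electrons transferred.
The balanced reaction is Pt²⁺(aq) + 2 I⁻(aq) → Pt(s) + I2(s), so Q = 1 / ([Pt²⁺(aq)]·[I⁻(aq)]^2) = 1.05 and log Q = 0.020.
E = E° − (0.0592/n)·log Q = +0.68 − (0.0592/2)(0.020) = +0.679 V.

+0.679 V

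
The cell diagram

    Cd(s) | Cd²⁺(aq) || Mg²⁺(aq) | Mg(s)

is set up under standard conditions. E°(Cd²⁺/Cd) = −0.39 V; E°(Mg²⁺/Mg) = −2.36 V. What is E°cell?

−1.97 V

By convention the left-hand electrode in cell notation is the anode (oxidation) and the right-hand electrode is the cathode (reduction).
E°cell = E°(right) − E°(left) = −2.36 − (−0.39) = −1.97 V.
The negative sign shows that, as written, the cell would require an external voltage to drive the reaction.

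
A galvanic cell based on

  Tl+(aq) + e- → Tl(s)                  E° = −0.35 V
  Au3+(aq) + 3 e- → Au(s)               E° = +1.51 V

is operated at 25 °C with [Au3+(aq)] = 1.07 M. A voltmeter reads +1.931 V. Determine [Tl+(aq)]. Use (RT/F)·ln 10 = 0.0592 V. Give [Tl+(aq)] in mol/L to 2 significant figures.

Au³⁺/Au is the cathode (higher E°); E°cell = +1.51 − (−0.35) = +1.86 V with n = 3.
Since E = E° − (0.0592/n)·log Q, log Q = n(E° − E)/0.0592 = −3.598.
The balanced reaction is Au3+(aq) + 3 Tl(s) → Au(s) + 3 Tl+(aq), so Q = [Tl+(aq)]^3 / [Au3+(aq)].
Solving for the unknown gives log [Tl+(aq)] = −1.190, so [Tl+(aq)] ≈ 0.065 M.

0.065 M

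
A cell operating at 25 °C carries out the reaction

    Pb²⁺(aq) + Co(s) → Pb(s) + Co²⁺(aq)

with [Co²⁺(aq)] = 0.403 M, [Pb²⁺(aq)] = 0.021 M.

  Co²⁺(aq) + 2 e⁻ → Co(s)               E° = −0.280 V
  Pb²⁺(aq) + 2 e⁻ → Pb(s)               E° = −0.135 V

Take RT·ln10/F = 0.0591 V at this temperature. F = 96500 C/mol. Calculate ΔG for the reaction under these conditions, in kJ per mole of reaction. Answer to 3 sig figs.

−20.7 kJ/mol

E°cell = −0.135 − (−0.280) = +0.145 V; the balanced reaction transfers n = 2 electrons.
Here Q = [Co²⁺(aq)] / [Pb²⁺(aq)] = 19.2 (log Q = 1.283), giving E = +0.145 − (0.0591/2)·(1.283) = +0.1071 V.
ΔG = −nFE = −(2)(96500)(+0.1071) J/mol = −20.7 kJ/mol.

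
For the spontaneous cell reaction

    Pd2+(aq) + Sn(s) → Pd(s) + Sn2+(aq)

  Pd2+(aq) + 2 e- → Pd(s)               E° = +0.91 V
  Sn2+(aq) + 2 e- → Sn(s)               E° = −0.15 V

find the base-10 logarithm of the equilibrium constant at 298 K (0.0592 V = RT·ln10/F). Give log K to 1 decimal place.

The Pd²⁺/Pd couple is reduced (cathode); E°cell = +0.91 − (−0.15) = +1.06 V with n = 2.
At equilibrium E = 0, so log K = nE°cell / 0.0592 = (2)(+1.06) / 0.0592 = 35.8.

log K = 35.8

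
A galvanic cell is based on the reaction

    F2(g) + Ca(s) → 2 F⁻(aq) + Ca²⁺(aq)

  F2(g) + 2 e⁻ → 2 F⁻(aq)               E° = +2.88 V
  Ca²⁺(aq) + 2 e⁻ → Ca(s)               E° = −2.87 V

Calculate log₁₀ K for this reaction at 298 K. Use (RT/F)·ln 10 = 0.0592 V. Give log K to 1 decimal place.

log K = 194.3

The F₂/F⁻ couple is reduced (cathode); E°cell = +2.88 − (−2.87) = +5.75 V with n = 2.
At equilibrium E = 0, so log K = nE°cell / 0.0592 = (2)(+5.75) / 0.0592 = 194.3.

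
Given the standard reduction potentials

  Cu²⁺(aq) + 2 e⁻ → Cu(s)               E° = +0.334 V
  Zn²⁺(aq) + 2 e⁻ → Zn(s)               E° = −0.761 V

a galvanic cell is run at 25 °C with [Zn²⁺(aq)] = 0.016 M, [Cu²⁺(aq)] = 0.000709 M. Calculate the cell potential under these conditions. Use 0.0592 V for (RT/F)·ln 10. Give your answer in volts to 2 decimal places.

+1.05 V

Cu²⁺/Cu is reduced (cathode, E° = +0.334 V) and Zn²⁺/Zn is oxidized (anode).
The standard potential is +0.334 − (−0.761) = +1.095 V and the balanced reaction transfers n = 2 electrons.
The balanced reaction is Cu²⁺(aq) + Zn(s) → Cu(s) + Zn²⁺(aq), so Q = [Zn²⁺(aq)] / [Cu²⁺(aq)] = 22.6 and log Q = 1.353.
By the Nernst equation, E = +1.095 − (0.0592/2)·(1.353) = +1.05 V.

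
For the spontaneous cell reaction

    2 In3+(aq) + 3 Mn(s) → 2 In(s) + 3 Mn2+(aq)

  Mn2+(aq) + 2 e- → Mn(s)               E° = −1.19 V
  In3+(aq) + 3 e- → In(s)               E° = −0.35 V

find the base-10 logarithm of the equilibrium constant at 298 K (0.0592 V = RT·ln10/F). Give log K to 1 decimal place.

log K = 85.1

The In³⁺/In couple is reduced (cathode); E°cell = −0.35 − (−1.19) = +0.84 V with n = 6.
At equilibrium E = 0, so log K = nE°cell / 0.0592 = (6)(+0.84) / 0.0592 = 85.1.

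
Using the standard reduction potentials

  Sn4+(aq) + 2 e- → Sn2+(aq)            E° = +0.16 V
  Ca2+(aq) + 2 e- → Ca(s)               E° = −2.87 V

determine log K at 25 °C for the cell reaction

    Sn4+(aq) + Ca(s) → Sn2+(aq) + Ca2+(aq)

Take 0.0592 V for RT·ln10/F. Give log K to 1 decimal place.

log K = 102.4

The Sn⁴⁺/Sn²⁺ couple is reduced (cathode); E°cell = +0.16 − (−2.87) = +3.03 V with n = 2.
At equilibrium E = 0, so log K = nE°cell / 0.0592 = (2)(+3.03) / 0.0592 = 102.4.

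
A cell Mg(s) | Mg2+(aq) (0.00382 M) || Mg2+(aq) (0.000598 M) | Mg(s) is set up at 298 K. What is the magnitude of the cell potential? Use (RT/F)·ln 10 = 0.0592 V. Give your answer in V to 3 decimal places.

0.024 V

For a concentration cell E°cell = 0, since both electrodes use the same couple.
The compartment with the higher Mg2+(aq) concentration (0.00382 M) acts as the cathode; ions are reduced there and produced at the dilute (0.000598 M) anode.
With n = 2, Ecell = −(0.0592/2)·log([dilute]/[conc]) = −(0.0592/2)·log(0.000598/0.00382) = +0.024 V.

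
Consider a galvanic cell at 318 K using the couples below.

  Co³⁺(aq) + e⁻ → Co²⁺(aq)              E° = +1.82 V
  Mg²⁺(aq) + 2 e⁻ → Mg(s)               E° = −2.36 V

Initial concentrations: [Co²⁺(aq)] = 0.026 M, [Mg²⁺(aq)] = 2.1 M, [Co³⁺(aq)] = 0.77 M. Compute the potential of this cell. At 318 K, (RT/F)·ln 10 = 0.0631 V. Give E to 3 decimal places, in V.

+4.263 V

Co³⁺/Co²⁺ is reduced (cathode, E° = +1.82 V) and Mg²⁺/Mg is oxidized (anode).
E°cell = +1.82 − (−2.36) = +4.18 V, with n = 2 electrons transferred.
The balanced reaction is 2 Co³⁺(aq) + Mg(s) → 2 Co²⁺(aq) + Mg²⁺(aq), so Q = ([Co²⁺(aq)]^2·[Mg²⁺(aq)]) / [Co³⁺(aq)]^2 = 0.00239 and log Q = −2.621.
E = E° − (0.0631/n)·log Q = +4.18 − (0.0631/2)(−2.621) = +4.263 V.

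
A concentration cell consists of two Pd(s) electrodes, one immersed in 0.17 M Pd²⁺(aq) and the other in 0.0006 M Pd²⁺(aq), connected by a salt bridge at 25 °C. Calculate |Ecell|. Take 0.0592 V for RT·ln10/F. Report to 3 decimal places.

0.073 V

For a concentration cell E°cell = 0, since both electrodes use the same couple.
The compartment with the higher Pd²⁺(aq) concentration (0.17 M) acts as the cathode; ions are reduced there and produced at the dilute (0.0006 M) anode.
With n = 2, Ecell = −(0.0592/2)·log([dilute]/[conc]) = −(0.0592/2)·log(0.0006/0.17) = +0.073 V.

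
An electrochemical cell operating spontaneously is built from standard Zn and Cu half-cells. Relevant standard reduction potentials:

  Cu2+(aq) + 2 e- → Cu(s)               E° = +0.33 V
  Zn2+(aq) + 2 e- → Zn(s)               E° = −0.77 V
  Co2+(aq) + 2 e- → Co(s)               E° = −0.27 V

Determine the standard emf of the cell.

Of the two couples in this cell, the one with the more positive reduction potential is reduced at the cathode: here that is Cu²⁺/Cu (+0.33 V); Zn²⁺/Zn (−0.77 V) is the anode.
E°cell = E°(cathode) − E°(anode) = +0.33 − (−0.77) = +1.10 V.

+1.10 V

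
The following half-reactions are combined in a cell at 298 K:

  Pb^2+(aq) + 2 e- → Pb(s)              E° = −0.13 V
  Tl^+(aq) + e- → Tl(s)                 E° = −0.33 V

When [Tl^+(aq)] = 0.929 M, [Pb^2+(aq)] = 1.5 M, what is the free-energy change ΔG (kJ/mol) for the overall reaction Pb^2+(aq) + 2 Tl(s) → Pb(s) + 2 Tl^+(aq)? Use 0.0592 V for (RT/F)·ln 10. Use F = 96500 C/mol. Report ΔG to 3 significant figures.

−40.0 kJ/mol

E°cell = −0.13 − (−0.33) = +0.20 V; the balanced reaction transfers n = 2 electrons.
Q = [Tl^+(aq)]^2 / [Pb^2+(aq)] = 0.575, so log Q = −0.240 and E = +0.20 − (0.0592/2)(−0.240) = +0.2071 V.
ΔG = −nFE = −(2)(96500)(+0.2071) J/mol = −40.0 kJ/mol.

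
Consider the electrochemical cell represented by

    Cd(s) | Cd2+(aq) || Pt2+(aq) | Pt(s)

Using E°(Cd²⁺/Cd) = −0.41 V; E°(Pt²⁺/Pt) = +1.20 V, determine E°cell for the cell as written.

By convention the left-hand electrode in cell notation is the anode (oxidation) and the right-hand electrode is the cathode (reduction).
E°cell = E°(right) − E°(left) = +1.20 − (−0.41) = +1.61 V.

+1.61 V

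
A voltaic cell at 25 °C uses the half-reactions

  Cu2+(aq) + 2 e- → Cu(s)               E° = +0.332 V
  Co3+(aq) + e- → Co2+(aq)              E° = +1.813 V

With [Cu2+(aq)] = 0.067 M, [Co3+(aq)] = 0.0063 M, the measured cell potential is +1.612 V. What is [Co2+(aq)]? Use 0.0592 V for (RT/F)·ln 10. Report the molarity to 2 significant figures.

With Co³⁺/Co²⁺ at the cathode and Cu²⁺/Cu at the anode, E°cell = +1.813 − (+0.332) = +1.481 V (n = 2).
Rearranging E = E° − (0.0592/n)·log Q gives log Q = 2(+1.481 − (+1.612))/0.0592 = −4.426.
For 2 Co3+(aq) + Cu(s) → 2 Co2+(aq) + Cu2+(aq), the reaction quotient is Q = ([Co2+(aq)]^2·[Cu2+(aq)]) / [Co3+(aq)]^2.
Solving for the unknown gives log [Co2+(aq)] = −3.827, so [Co2+(aq)] ≈ 0.00015 M.

0.00015 M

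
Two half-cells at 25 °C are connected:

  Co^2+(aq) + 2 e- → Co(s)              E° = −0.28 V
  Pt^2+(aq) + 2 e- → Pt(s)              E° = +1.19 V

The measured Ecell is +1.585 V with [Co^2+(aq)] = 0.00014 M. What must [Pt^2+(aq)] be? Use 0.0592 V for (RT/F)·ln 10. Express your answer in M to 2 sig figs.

The Pt²⁺/Pt couple has the larger reduction potential, so it is the cathode: E°cell = +1.19 − (−0.28) = +1.47 V and n = 2.
Rearranging E = E° − (0.0592/n)·log Q gives log Q = 2(+1.47 − (+1.585))/0.0592 = −3.885.
The balanced reaction is Pt^2+(aq) + Co(s) → Pt(s) + Co^2+(aq), so Q = [Co^2+(aq)] / [Pt^2+(aq)].
Substituting the known concentrations and solving, log [Pt^2+(aq)] = 0.031 and [Pt^2+(aq)] = 1.1 M.

1.1 M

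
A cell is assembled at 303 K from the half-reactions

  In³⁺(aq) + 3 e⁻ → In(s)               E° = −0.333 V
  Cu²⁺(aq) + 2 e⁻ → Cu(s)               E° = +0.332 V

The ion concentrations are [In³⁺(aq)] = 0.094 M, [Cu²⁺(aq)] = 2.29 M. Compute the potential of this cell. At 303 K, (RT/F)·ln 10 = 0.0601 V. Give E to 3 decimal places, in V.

Cu²⁺/Cu is reduced (cathode, E° = +0.332 V) and In³⁺/In is oxidized (anode).
E°cell = +0.332 − (−0.333) = +0.665 V, with n = 6 electrons transferred.
The balanced reaction is 3 Cu²⁺(aq) + 2 In(s) → 3 Cu(s) + 2 In³⁺(aq), so Q = [In³⁺(aq)]^2 / [Cu²⁺(aq)]^3 = 0.000736 and log Q = −3.133.
By the Nernst equation, E = +0.665 − (0.0601/6)·(−3.133) = +0.696 V.

+0.696 V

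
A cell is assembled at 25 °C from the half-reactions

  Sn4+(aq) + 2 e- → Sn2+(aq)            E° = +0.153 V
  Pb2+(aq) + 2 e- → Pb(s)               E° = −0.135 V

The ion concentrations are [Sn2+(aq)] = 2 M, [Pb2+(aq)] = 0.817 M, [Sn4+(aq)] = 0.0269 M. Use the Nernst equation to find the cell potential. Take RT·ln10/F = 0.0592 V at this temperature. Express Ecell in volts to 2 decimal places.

+0.24 V

Sn⁴⁺/Sn²⁺ is reduced (cathode, E° = +0.153 V) and Pb²⁺/Pb is oxidized (anode).
The standard potential is +0.153 − (−0.135) = +0.288 V and the balanced reaction transfers n = 2 electrons.
Balancing gives Sn4+(aq) + Pb(s) → Sn2+(aq) + Pb2+(aq); hence Q = ([Sn2+(aq)]·[Pb2+(aq)]) / [Sn4+(aq)] = 60.7 (log Q = 1.783).
Applying E = E° − (RT ln10/nF)·log Q gives +0.288 − (0.0592/2)(1.783) = +0.24 V.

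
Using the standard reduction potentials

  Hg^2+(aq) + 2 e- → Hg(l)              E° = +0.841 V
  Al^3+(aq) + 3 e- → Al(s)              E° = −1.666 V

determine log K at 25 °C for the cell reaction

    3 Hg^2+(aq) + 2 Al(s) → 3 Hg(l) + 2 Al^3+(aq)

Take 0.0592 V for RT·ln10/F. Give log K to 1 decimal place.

The Hg²⁺/Hg couple is reduced (cathode); E°cell = +0.841 − (−1.666) = +2.507 V with n = 6.
At equilibrium E = 0, so log K = nE°cell / 0.0592 = (6)(+2.507) / 0.0592 = 254.1.

log K = 254.1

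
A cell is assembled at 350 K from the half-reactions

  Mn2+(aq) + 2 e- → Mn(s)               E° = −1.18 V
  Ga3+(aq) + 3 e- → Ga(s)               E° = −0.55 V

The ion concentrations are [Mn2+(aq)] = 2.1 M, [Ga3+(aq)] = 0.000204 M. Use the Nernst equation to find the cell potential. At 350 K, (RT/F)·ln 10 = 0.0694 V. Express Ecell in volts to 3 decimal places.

+0.533 V

Since E°(Ga³⁺/Ga) > E°(Mn²⁺/Mn), Ga³⁺/Ga serves as the cathode.
E°cell = E°cat − E°an = −0.55 − (−1.18) = +0.63 V; n = 6.
For the overall reaction 2 Ga3+(aq) + 3 Mn(s) → 2 Ga(s) + 3 Mn2+(aq), Q = [Mn2+(aq)]^3 / [Ga3+(aq)]^2 = 2.23×10^8, giving log Q = 8.347.
By the Nernst equation, E = +0.63 − (0.0694/6)·(8.347) = +0.533 V.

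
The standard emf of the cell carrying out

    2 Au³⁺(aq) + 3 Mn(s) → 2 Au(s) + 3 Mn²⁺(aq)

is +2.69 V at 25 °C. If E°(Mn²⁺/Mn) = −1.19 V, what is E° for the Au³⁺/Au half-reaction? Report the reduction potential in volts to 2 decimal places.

In the reaction as written the Au³⁺/Au couple is reduced (cathode) and Mn²⁺/Mn is oxidized (anode), so E°cell = E°(Au³⁺/Au) − E°(Mn²⁺/Mn).
E°(Au³⁺/Au) = E°cell + E°(anode) = +2.69 + (−1.19) = +1.50 V.

+1.50 V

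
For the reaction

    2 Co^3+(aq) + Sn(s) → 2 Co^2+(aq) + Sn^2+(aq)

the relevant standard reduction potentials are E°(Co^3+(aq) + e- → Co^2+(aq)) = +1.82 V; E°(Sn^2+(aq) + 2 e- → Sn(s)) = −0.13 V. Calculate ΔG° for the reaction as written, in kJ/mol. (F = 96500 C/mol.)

−376 kJ/mol

In the reaction as written Co^3+(aq) is reduced, so the Co³⁺/Co²⁺ couple is the cathode and Sn²⁺/Sn is the anode.
E°cell = +1.82 − (−0.13) = +1.95 V; balancing electrons gives n = 2.
ΔG° = −nFE°cell = −(2)(96500)(+1.95) J/mol = −376 kJ/mol.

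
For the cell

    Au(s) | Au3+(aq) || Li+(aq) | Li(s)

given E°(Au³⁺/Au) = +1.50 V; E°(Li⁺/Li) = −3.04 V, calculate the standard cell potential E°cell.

−4.54 V

By convention the left-hand electrode in cell notation is the anode (oxidation) and the right-hand electrode is the cathode (reduction).
E°cell = E°(right) − E°(left) = −3.04 − (+1.50) = −4.54 V.
The negative sign shows that, as written, the cell would require an external voltage to drive the reaction.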